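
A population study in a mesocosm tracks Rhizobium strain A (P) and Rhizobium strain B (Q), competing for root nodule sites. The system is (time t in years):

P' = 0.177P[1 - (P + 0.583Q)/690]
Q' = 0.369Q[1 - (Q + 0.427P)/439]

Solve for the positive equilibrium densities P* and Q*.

Setting both brackets to zero gives the nullclines P + 0.583Q = 690 and 0.427P + Q = 439.
Substituting Q = 439 - 0.427P into the first: P(1 - 0.583·0.427) = 690 - 0.583·439.
So P* = 434/0.751 = 578, and then Q* = 439 - 0.427·578 = 192.

P* ≈ 578, Q* ≈ 192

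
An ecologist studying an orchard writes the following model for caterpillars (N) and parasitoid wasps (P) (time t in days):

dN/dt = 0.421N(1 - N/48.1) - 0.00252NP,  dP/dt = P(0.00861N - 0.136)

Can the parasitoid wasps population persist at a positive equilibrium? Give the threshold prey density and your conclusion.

Threshold N = 15.8; K > 15.8, so yes, the predator persists.

The predator equation gives dP/dt > 0 only when N > 0.136/0.00861 = 15.8.
Without the predator, N → K = 48.1. Since 48.1 > 15.8, the predator can invade and persist.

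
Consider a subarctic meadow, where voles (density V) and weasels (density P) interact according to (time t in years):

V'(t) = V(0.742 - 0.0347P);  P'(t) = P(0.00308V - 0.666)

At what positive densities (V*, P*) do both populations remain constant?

V* ≈ 216, P* ≈ 21.4

Set dP/dt = 0 with P > 0: 0.00308V - 0.666 = 0, so V* = 0.666/0.00308 = 216.
Set dV/dt = 0 with V > 0: 0.742 - 0.0347P = 0, so P* = 0.742/0.0347 = 21.4.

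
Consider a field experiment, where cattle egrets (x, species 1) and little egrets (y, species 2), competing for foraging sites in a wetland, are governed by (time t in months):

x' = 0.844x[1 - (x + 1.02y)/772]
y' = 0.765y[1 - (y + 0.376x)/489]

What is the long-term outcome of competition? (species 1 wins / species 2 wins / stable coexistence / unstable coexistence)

stable coexistence

Compare the nullcline intercepts: K1/α12 = 772/1.02 = 757 > K2 = 489; K2/α21 = 489/0.376 = 1300 > K1 = 772.
Since both inequalities hold, each species can invade when rare, so the interior equilibrium is stable.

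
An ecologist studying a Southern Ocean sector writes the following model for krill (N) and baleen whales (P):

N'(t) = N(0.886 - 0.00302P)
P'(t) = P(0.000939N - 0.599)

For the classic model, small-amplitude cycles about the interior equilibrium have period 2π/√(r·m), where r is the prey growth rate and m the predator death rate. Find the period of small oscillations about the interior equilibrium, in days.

T ≈ 8.62 days

Here r = 0.886 and m = 0.599, so r·m = 0.531.
ω = √0.531 = 0.729 per day, hence T = 2π/ω ≈ 8.62 days.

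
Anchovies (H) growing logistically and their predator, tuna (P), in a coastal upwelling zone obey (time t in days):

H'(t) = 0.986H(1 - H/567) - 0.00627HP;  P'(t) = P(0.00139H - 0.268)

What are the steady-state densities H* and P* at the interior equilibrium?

From dP/dt = 0 with P > 0: 0.00139H* = 0.268, so H* = 193.
Substitute into dH/dt = 0: 0.986(1 - 193/567) = 0.00627P*.
The bracket is 0.66, giving P* = 0.651/0.00627 = 104.

H* ≈ 193, P* ≈ 104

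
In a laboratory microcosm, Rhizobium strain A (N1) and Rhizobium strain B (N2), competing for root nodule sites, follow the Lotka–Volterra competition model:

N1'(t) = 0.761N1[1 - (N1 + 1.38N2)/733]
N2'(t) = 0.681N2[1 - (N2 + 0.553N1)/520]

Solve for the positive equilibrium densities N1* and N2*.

Setting both brackets to zero gives the nullclines N1 + 1.38N2 = 733 and 0.553N1 + N2 = 520.
Substituting N2 = 520 - 0.553N1 into the first: N1(1 - 1.38·0.553) = 733 - 1.38·520.
So N1* = 15.4/0.237 = 65, and then N2* = 520 - 0.553·65 = 484.

N1* ≈ 65, N2* ≈ 484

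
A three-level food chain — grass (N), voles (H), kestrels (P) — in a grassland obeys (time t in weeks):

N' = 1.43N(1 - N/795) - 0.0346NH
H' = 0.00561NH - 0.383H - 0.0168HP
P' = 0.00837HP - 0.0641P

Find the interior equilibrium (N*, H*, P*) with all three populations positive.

N* ≈ 648, H* ≈ 7.66, P* ≈ 193

From dP/dt = 0: 0.00837H* = 0.0641, so H* = 7.66.
From dN/dt = 0: 1.43(1 - N*/795) = 0.0346·7.66, giving N* = 795·(1 - 0.185) = 648.
From dH/dt = 0: 0.00561·648 - 0.383 = 0.0168P*, so P* = 3.25/0.0168 = 193.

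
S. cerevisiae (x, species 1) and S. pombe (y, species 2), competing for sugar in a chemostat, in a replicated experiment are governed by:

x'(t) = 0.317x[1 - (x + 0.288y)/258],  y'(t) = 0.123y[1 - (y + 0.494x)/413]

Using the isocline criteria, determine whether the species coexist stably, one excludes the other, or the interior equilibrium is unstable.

Compare the nullcline intercepts: K1/α12 = 258/0.288 = 896 > K2 = 413; K2/α21 = 413/0.494 = 836 > K1 = 258.
Since both inequalities hold, each species can invade when rare, so the interior equilibrium is stable.

stable coexistence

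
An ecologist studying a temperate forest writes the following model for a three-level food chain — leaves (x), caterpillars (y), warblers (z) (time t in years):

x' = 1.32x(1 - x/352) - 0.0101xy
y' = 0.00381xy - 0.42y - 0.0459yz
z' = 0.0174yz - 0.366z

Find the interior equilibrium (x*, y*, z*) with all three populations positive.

From dz/dt = 0: 0.0174y* = 0.366, so y* = 21.
From dx/dt = 0: 1.32(1 - x*/352) = 0.0101·21, giving x* = 352·(1 - 0.161) = 295.
From dy/dt = 0: 0.00381·295 - 0.42 = 0.0459z*, so z* = 0.705/0.0459 = 15.4.

x* ≈ 295, y* ≈ 21, z* ≈ 15.4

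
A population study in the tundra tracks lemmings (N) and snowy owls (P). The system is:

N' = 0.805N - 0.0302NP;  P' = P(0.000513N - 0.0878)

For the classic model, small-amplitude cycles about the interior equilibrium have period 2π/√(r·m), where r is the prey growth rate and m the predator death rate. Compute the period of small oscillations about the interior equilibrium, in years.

Here r = 0.805 and m = 0.0878, so r·m = 0.0707.
ω = √0.0707 = 0.266 per year, hence T = 2π/ω ≈ 23.6 years.

T ≈ 23.6 years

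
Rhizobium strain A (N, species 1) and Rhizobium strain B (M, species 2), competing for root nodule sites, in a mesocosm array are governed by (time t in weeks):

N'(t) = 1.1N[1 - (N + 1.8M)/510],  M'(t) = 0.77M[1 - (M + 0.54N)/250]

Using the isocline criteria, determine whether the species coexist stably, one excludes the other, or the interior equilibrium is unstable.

Compare the nullcline intercepts: K1/α12 = 510/1.8 = 283 > K2 = 250; K2/α21 = 250/0.54 = 463 < K1 = 510.
Since the inequalities point opposite ways, species 1 can invade but species 2 cannot.

species 1 excludes species 2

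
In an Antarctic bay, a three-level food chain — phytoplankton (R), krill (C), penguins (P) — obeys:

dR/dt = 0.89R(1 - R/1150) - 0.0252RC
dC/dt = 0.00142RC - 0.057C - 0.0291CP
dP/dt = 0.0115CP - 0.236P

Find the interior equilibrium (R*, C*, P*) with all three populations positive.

From dP/dt = 0: 0.0115C* = 0.236, so C* = 20.5.
From dR/dt = 0: 0.89(1 - R*/1150) = 0.0252·20.5, giving R* = 1150·(1 - 0.581) = 482.
From dC/dt = 0: 0.00142·482 - 0.057 = 0.0291P*, so P* = 0.627/0.0291 = 21.6.

R* ≈ 482, C* ≈ 20.5, P* ≈ 21.6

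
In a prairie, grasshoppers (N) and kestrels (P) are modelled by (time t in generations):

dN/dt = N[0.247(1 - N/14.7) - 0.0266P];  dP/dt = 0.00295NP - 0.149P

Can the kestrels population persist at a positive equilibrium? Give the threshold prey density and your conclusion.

Threshold N = 50.5; K < 50.5, so no, the predator goes extinct.

The predator equation gives dP/dt > 0 only when N > 0.149/0.00295 = 50.5.
Without the predator, N → K = 14.7. Since 14.7 < 50.5, the predator cannot invade.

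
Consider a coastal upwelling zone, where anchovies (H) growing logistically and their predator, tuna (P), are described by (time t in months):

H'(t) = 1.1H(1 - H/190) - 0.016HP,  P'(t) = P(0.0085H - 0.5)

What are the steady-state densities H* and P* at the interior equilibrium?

H* ≈ 58.8, P* ≈ 47.5

From dP/dt = 0 with P > 0: 0.0085H* = 0.5, so H* = 58.8.
Substitute into dH/dt = 0: 1.1(1 - 58.8/190) = 0.016P*.
The bracket is 0.69, giving P* = 0.759/0.016 = 47.5.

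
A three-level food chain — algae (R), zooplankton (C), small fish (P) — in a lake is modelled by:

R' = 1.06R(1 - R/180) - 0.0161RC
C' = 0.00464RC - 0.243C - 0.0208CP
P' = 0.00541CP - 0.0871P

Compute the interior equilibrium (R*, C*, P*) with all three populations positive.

R* ≈ 136, C* ≈ 16.1, P* ≈ 18.7

From dP/dt = 0: 0.00541C* = 0.0871, so C* = 16.1.
From dR/dt = 0: 1.06(1 - R*/180) = 0.0161·16.1, giving R* = 180·(1 - 0.245) = 136.
From dC/dt = 0: 0.00464·136 - 0.243 = 0.0208P*, so P* = 0.388/0.0208 = 18.7.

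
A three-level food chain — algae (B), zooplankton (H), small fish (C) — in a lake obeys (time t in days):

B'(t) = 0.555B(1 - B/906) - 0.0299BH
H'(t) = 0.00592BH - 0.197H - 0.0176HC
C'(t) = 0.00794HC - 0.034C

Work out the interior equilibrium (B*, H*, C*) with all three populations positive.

From dC/dt = 0: 0.00794H* = 0.034, so H* = 4.28.
From dB/dt = 0: 0.555(1 - B*/906) = 0.0299·4.28, giving B* = 906·(1 - 0.231) = 697.
From dH/dt = 0: 0.00592·697 - 0.197 = 0.0176C*, so C* = 3.93/0.0176 = 223.

B* ≈ 697, H* ≈ 4.28, C* ≈ 223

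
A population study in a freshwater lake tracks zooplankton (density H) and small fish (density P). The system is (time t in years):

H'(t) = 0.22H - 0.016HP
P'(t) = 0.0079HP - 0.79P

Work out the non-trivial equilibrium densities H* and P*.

Set dP/dt = 0 with P > 0: 0.0079H - 0.79 = 0, so H* = 0.79/0.0079 = 100.
Set dH/dt = 0 with H > 0: 0.22 - 0.016P = 0, so P* = 0.22/0.016 = 13.8.

H* ≈ 100, P* ≈ 13.8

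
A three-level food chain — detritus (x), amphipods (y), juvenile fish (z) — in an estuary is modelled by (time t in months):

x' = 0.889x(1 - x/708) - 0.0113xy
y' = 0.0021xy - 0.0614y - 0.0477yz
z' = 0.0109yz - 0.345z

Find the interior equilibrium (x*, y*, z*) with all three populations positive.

x* ≈ 423, y* ≈ 31.7, z* ≈ 17.3

From dz/dt = 0: 0.0109y* = 0.345, so y* = 31.7.
From dx/dt = 0: 0.889(1 - x*/708) = 0.0113·31.7, giving x* = 708·(1 - 0.402) = 423.
From dy/dt = 0: 0.0021·423 - 0.0614 = 0.0477z*, so z* = 0.827/0.0477 = 17.3.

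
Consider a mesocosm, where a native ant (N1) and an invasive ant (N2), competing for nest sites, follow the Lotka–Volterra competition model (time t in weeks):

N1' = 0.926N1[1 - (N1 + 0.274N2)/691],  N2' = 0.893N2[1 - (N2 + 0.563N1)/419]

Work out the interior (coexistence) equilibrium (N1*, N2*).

Setting both brackets to zero gives the nullclines N1 + 0.274N2 = 691 and 0.563N1 + N2 = 419.
Substituting N2 = 419 - 0.563N1 into the first: N1(1 - 0.274·0.563) = 691 - 0.274·419.
So N1* = 576/0.846 = 681, and then N2* = 419 - 0.563·681 = 35.4.

N1* ≈ 681, N2* ≈ 35.4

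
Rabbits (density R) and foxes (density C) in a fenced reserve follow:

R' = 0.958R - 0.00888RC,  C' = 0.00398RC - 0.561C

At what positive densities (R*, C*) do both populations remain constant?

Set dC/dt = 0 with C > 0: 0.00398R - 0.561 = 0, so R* = 0.561/0.00398 = 141.
Set dR/dt = 0 with R > 0: 0.958 - 0.00888C = 0, so C* = 0.958/0.00888 = 108.

R* ≈ 141, C* ≈ 108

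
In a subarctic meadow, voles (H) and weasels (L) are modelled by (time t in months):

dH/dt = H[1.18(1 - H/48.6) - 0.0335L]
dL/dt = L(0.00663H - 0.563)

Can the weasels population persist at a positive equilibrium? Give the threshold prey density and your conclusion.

The predator equation gives dL/dt > 0 only when H > 0.563/0.00663 = 84.9.
Without the predator, H → K = 48.6. Since 48.6 < 84.9, the predator cannot invade.

Threshold H = 84.9; K < 84.9, so no, the predator goes extinct.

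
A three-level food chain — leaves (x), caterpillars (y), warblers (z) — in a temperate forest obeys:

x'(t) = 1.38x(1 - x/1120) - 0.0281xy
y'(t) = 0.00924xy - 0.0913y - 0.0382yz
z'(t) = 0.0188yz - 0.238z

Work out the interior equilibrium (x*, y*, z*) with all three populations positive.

From dz/dt = 0: 0.0188y* = 0.238, so y* = 12.7.
From dx/dt = 0: 1.38(1 - x*/1120) = 0.0281·12.7, giving x* = 1120·(1 - 0.258) = 831.
From dy/dt = 0: 0.00924·831 - 0.0913 = 0.0382z*, so z* = 7.59/0.0382 = 199.

x* ≈ 831, y* ≈ 12.7, z* ≈ 199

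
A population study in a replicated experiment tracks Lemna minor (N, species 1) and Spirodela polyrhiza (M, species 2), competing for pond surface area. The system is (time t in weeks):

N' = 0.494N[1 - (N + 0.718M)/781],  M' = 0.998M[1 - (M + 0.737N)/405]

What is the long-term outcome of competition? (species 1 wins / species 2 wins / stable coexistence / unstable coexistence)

species 1 excludes species 2

Compare the nullcline intercepts: K1/α12 = 781/0.718 = 1090 > K2 = 405; K2/α21 = 405/0.737 = 550 < K1 = 781.
Since the inequalities point opposite ways, species 1 can invade but species 2 cannot.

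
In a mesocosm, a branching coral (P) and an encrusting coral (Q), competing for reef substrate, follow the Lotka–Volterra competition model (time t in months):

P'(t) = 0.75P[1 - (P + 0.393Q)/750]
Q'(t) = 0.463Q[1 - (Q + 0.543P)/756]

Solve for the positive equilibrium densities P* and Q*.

Setting both brackets to zero gives the nullclines P + 0.393Q = 750 and 0.543P + Q = 756.
Substituting Q = 756 - 0.543P into the first: P(1 - 0.393·0.543) = 750 - 0.393·756.
So P* = 453/0.787 = 576, and then Q* = 756 - 0.543·576 = 443.

P* ≈ 576, Q* ≈ 443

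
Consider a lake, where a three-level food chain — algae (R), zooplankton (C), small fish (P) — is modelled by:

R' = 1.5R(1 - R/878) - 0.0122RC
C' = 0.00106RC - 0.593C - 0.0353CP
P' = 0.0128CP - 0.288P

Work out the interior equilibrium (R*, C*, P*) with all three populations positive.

From dP/dt = 0: 0.0128C* = 0.288, so C* = 22.5.
From dR/dt = 0: 1.5(1 - R*/878) = 0.0122·22.5, giving R* = 878·(1 - 0.183) = 717.
From dC/dt = 0: 0.00106·717 - 0.593 = 0.0353P*, so P* = 0.167/0.0353 = 4.74.

R* ≈ 717, C* ≈ 22.5, P* ≈ 4.74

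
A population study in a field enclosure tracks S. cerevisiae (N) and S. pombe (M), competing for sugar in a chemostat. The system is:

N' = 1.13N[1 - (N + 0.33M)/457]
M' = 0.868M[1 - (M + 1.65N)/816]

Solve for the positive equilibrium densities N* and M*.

N* ≈ 412, M* ≈ 136

Setting both brackets to zero gives the nullclines N + 0.33M = 457 and 1.65N + M = 816.
Substituting M = 816 - 1.65N into the first: N(1 - 0.33·1.65) = 457 - 0.33·816.
So N* = 188/0.456 = 412, and then M* = 816 - 1.65·412 = 136.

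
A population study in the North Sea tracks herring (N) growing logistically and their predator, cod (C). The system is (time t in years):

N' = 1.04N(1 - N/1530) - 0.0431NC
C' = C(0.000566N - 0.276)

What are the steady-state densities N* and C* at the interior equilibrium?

From dC/dt = 0 with C > 0: 0.000566N* = 0.276, so N* = 488.
Substitute into dN/dt = 0: 1.04(1 - 488/1530) = 0.0431C*.
The bracket is 0.681, giving C* = 0.709/0.0431 = 16.4.

N* ≈ 488, C* ≈ 16.4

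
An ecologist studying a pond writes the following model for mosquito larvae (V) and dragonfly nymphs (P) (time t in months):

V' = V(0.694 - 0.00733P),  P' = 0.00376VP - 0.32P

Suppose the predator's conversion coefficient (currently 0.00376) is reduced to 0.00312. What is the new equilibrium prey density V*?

At the interior fixed point, setting dP/dt = 0 with P > 0 fixes V* = (predator death rate)/(VP coefficient) — independent of the other coefficients.
With the change, V* = 0.32/0.00312 = 103; it rises from 85.1.

V* ≈ 103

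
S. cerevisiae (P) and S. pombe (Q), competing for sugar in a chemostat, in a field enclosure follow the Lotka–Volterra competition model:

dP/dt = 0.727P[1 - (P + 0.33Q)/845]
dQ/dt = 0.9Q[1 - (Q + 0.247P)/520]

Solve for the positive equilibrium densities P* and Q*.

P* ≈ 733, Q* ≈ 339

Setting both brackets to zero gives the nullclines P + 0.33Q = 845 and 0.247P + Q = 520.
Substituting Q = 520 - 0.247P into the first: P(1 - 0.33·0.247) = 845 - 0.33·520.
So P* = 673/0.918 = 733, and then Q* = 520 - 0.247·733 = 339.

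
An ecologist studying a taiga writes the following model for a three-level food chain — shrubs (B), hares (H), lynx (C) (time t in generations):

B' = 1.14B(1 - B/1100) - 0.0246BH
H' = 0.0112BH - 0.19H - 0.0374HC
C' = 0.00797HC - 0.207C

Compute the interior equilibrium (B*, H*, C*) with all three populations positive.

From dC/dt = 0: 0.00797H* = 0.207, so H* = 26.
From dB/dt = 0: 1.14(1 - B*/1100) = 0.0246·26, giving B* = 1100·(1 - 0.56) = 483.
From dH/dt = 0: 0.0112·483 - 0.19 = 0.0374C*, so C* = 5.23/0.0374 = 140.

B* ≈ 483, H* ≈ 26, C* ≈ 140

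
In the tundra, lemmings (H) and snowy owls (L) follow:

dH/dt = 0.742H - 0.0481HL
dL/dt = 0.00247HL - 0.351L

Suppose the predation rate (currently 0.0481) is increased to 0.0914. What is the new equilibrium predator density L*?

At the interior fixed point, setting dH/dt = 0 with H > 0 fixes L* = (prey growth rate)/(HL coefficient) — independent of the other coefficients.
With the change, L* = 0.742/0.0914 = 8.12; it falls from 15.4.

L* ≈ 8.12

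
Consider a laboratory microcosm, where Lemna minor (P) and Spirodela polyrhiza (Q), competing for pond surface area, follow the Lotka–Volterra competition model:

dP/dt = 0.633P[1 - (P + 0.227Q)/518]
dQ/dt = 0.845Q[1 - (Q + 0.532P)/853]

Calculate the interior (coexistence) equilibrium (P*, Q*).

Setting both brackets to zero gives the nullclines P + 0.227Q = 518 and 0.532P + Q = 853.
Substituting Q = 853 - 0.532P into the first: P(1 - 0.227·0.532) = 518 - 0.227·853.
So P* = 324/0.879 = 369, and then Q* = 853 - 0.532·369 = 657.

P* ≈ 369, Q* ≈ 657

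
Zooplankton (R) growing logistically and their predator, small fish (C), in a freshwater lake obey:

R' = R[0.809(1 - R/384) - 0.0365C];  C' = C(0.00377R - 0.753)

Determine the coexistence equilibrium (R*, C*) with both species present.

R* ≈ 200, C* ≈ 10.6

From dC/dt = 0 with C > 0: 0.00377R* = 0.753, so R* = 200.
Substitute into dR/dt = 0: 0.809(1 - 200/384) = 0.0365C*.
The bracket is 0.48, giving C* = 0.388/0.0365 = 10.6.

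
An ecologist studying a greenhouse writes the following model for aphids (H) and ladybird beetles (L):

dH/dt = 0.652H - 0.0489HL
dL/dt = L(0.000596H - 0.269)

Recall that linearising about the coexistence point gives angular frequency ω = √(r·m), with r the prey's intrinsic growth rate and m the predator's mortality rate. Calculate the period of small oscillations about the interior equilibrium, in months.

T ≈ 15 months

Here r = 0.652 and m = 0.269, so r·m = 0.175.
ω = √0.175 = 0.419 per month, hence T = 2π/ω ≈ 15 months.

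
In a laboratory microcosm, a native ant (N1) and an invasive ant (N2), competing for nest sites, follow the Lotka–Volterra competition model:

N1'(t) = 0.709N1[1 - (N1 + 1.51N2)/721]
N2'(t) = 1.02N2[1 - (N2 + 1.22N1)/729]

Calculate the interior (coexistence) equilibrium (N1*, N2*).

N1* ≈ 451, N2* ≈ 179

Setting both brackets to zero gives the nullclines N1 + 1.51N2 = 721 and 1.22N1 + N2 = 729.
Substituting N2 = 729 - 1.22N1 into the first: N1(1 - 1.51·1.22) = 721 - 1.51·729.
So N1* = -380/-0.842 = 451, and then N2* = 729 - 1.22·451 = 179.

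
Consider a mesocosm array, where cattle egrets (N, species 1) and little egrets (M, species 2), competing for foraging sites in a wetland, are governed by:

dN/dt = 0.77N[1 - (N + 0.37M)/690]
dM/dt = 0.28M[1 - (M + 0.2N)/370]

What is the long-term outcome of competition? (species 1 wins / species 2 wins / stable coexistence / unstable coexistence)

stable coexistence

Compare the nullcline intercepts: K1/α12 = 690/0.37 = 1860 > K2 = 370; K2/α21 = 370/0.2 = 1850 > K1 = 690.
Since both inequalities hold, each species can invade when rare, so the interior equilibrium is stable.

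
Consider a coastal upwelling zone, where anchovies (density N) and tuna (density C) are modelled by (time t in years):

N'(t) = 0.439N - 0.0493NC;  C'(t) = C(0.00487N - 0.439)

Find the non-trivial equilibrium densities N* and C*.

Set dC/dt = 0 with C > 0: 0.00487N - 0.439 = 0, so N* = 0.439/0.00487 = 90.1.
Set dN/dt = 0 with N > 0: 0.439 - 0.0493C = 0, so C* = 0.439/0.0493 = 8.9.

N* ≈ 90.1, C* ≈ 8.9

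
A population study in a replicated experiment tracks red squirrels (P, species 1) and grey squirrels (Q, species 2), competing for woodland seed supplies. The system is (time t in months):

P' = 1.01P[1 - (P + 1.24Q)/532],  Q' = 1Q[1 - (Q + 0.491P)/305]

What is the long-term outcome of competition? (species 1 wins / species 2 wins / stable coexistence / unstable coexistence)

stable coexistence

Compare the nullcline intercepts: K1/α12 = 532/1.24 = 429 > K2 = 305; K2/α21 = 305/0.491 = 621 > K1 = 532.
Since both inequalities hold, each species can invade when rare, so the interior equilibrium is stable.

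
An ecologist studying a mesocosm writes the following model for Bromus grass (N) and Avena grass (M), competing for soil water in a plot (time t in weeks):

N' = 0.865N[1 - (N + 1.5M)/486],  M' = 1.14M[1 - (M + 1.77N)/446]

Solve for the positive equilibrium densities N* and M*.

Setting both brackets to zero gives the nullclines N + 1.5M = 486 and 1.77N + M = 446.
Substituting M = 446 - 1.77N into the first: N(1 - 1.5·1.77) = 486 - 1.5·446.
So N* = -183/-1.66 = 111, and then M* = 446 - 1.77·111 = 250.

N* ≈ 111, M* ≈ 250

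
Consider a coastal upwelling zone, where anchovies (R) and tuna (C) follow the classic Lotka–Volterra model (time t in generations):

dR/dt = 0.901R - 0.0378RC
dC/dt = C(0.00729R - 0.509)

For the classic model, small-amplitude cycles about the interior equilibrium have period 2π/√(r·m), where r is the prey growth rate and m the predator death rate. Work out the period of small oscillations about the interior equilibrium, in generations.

Here r = 0.901 and m = 0.509, so r·m = 0.459.
ω = √0.459 = 0.677 per generation, hence T = 2π/ω ≈ 9.28 generations.

T ≈ 9.28 generations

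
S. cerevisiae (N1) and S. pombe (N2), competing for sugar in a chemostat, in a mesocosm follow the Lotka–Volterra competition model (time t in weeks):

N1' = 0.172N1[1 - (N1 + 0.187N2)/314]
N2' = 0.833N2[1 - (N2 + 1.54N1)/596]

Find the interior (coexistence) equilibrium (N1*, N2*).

Setting both brackets to zero gives the nullclines N1 + 0.187N2 = 314 and 1.54N1 + N2 = 596.
Substituting N2 = 596 - 1.54N1 into the first: N1(1 - 0.187·1.54) = 314 - 0.187·596.
So N1* = 203/0.712 = 284, and then N2* = 596 - 1.54·284 = 158.

N1* ≈ 284, N2* ≈ 158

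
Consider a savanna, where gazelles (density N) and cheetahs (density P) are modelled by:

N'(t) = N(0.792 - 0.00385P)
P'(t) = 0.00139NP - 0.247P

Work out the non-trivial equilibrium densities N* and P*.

N* ≈ 178, P* ≈ 206

Set dP/dt = 0 with P > 0: 0.00139N - 0.247 = 0, so N* = 0.247/0.00139 = 178.
Set dN/dt = 0 with N > 0: 0.792 - 0.00385P = 0, so P* = 0.792/0.00385 = 206.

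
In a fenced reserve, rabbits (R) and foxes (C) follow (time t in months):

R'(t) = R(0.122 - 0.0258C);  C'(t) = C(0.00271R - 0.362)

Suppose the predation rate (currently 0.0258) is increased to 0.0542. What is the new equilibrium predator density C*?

At the interior fixed point, setting dR/dt = 0 with R > 0 fixes C* = (prey growth rate)/(RC coefficient) — independent of the other coefficients.
With the change, C* = 0.122/0.0542 = 2.25; it falls from 4.73.

C* ≈ 2.25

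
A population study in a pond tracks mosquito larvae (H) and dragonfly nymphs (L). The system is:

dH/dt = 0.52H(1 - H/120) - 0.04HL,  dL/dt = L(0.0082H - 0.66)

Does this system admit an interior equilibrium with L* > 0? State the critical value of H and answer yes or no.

Threshold H = 80.5; K > 80.5, so yes, the predator persists.

The predator equation gives dL/dt > 0 only when H > 0.66/0.0082 = 80.5.
Without the predator, H → K = 120. Since 120 > 80.5, the predator can invade and persist.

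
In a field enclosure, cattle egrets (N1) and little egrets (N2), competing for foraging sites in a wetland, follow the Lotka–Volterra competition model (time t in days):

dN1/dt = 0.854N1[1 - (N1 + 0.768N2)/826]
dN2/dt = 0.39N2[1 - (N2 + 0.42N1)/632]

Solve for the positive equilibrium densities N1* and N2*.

Setting both brackets to zero gives the nullclines N1 + 0.768N2 = 826 and 0.42N1 + N2 = 632.
Substituting N2 = 632 - 0.42N1 into the first: N1(1 - 0.768·0.42) = 826 - 0.768·632.
So N1* = 341/0.677 = 503, and then N2* = 632 - 0.42·503 = 421.

N1* ≈ 503, N2* ≈ 421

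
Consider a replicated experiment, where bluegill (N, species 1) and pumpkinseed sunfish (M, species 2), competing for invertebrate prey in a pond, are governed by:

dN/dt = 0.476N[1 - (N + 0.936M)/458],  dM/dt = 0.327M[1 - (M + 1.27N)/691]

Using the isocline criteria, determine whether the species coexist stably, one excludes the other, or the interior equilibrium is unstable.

Compare the nullcline intercepts: K1/α12 = 458/0.936 = 489 < K2 = 691; K2/α21 = 691/1.27 = 544 > K1 = 458.
Since the inequalities point opposite ways, species 2 can invade but species 1 cannot.

species 2 excludes species 1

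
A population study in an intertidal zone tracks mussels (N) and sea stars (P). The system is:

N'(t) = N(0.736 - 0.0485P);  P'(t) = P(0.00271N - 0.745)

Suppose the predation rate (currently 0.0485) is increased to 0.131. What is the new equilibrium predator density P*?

P* ≈ 5.62

At the interior fixed point, setting dN/dt = 0 with N > 0 fixes P* = (prey growth rate)/(NP coefficient) — independent of the other coefficients.
With the change, P* = 0.736/0.131 = 5.62; it falls from 15.2.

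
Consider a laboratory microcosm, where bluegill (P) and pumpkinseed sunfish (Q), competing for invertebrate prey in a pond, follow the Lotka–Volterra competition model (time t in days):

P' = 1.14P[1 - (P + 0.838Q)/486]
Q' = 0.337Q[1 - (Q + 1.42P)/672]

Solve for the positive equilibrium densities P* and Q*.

Setting both brackets to zero gives the nullclines P + 0.838Q = 486 and 1.42P + Q = 672.
Substituting Q = 672 - 1.42P into the first: P(1 - 0.838·1.42) = 486 - 0.838·672.
So P* = -77.1/-0.19 = 406, and then Q* = 672 - 1.42·406 = 95.4.

P* ≈ 406, Q* ≈ 95.4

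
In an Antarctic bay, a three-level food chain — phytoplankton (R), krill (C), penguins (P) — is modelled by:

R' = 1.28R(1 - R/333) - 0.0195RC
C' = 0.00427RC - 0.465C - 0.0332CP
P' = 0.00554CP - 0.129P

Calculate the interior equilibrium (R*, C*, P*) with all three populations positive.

From dP/dt = 0: 0.00554C* = 0.129, so C* = 23.3.
From dR/dt = 0: 1.28(1 - R*/333) = 0.0195·23.3, giving R* = 333·(1 - 0.355) = 215.
From dC/dt = 0: 0.00427·215 - 0.465 = 0.0332P*, so P* = 0.453/0.0332 = 13.6.

R* ≈ 215, C* ≈ 23.3, P* ≈ 13.6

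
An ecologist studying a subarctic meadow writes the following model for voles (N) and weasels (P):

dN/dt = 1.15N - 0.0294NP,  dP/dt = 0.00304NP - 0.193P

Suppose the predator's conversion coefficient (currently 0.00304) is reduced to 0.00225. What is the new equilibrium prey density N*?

N* ≈ 85.8

At the interior fixed point, setting dP/dt = 0 with P > 0 fixes N* = (predator death rate)/(NP coefficient) — independent of the other coefficients.
With the change, N* = 0.193/0.00225 = 85.8; it rises from 63.5.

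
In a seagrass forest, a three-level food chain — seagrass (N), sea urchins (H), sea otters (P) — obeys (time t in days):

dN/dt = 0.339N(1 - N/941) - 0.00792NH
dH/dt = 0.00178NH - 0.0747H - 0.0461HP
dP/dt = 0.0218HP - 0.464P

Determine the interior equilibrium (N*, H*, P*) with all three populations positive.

N* ≈ 473, H* ≈ 21.3, P* ≈ 16.6

From dP/dt = 0: 0.0218H* = 0.464, so H* = 21.3.
From dN/dt = 0: 0.339(1 - N*/941) = 0.00792·21.3, giving N* = 941·(1 - 0.497) = 473.
From dH/dt = 0: 0.00178·473 - 0.0747 = 0.0461P*, so P* = 0.767/0.0461 = 16.6.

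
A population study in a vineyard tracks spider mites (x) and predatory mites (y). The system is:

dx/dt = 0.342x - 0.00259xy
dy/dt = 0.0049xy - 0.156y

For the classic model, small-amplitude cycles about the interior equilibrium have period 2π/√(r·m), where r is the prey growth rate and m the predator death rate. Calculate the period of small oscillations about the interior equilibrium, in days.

T ≈ 27.2 days

Here r = 0.342 and m = 0.156, so r·m = 0.0534.
ω = √0.0534 = 0.231 per day, hence T = 2π/ω ≈ 27.2 days.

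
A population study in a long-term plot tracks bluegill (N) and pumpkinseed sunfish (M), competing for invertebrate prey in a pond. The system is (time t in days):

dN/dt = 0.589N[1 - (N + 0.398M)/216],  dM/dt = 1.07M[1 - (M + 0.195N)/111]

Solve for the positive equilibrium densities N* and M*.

N* ≈ 186, M* ≈ 74.7

Setting both brackets to zero gives the nullclines N + 0.398M = 216 and 0.195N + M = 111.
Substituting M = 111 - 0.195N into the first: N(1 - 0.398·0.195) = 216 - 0.398·111.
So N* = 172/0.922 = 186, and then M* = 111 - 0.195·186 = 74.7.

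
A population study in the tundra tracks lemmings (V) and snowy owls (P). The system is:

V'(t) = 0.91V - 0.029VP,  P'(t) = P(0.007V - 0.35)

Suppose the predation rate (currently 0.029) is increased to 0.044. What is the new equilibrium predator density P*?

At the interior fixed point, setting dV/dt = 0 with V > 0 fixes P* = (prey growth rate)/(VP coefficient) — independent of the other coefficients.
With the change, P* = 0.91/0.044 = 20.7; it falls from 31.4.

P* ≈ 20.7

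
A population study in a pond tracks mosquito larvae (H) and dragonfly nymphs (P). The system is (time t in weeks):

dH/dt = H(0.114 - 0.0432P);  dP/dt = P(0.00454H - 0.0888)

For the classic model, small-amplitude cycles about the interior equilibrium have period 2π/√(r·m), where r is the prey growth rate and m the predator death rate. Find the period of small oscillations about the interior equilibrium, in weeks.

T ≈ 62.4 weeks

Here r = 0.114 and m = 0.0888, so r·m = 0.0101.
ω = √0.0101 = 0.101 per week, hence T = 2π/ω ≈ 62.4 weeks.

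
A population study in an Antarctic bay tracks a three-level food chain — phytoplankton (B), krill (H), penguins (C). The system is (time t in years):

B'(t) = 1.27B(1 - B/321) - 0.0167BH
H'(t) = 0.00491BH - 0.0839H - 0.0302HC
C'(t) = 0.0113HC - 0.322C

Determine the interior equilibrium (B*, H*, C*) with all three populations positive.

B* ≈ 201, H* ≈ 28.5, C* ≈ 29.9

From dC/dt = 0: 0.0113H* = 0.322, so H* = 28.5.
From dB/dt = 0: 1.27(1 - B*/321) = 0.0167·28.5, giving B* = 321·(1 - 0.375) = 201.
From dH/dt = 0: 0.00491·201 - 0.0839 = 0.0302C*, so C* = 0.902/0.0302 = 29.9.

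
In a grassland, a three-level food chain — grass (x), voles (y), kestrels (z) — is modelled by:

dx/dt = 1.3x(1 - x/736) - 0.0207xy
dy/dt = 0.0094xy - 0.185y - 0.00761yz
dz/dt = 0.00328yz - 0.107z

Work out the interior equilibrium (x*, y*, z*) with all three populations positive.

From dz/dt = 0: 0.00328y* = 0.107, so y* = 32.6.
From dx/dt = 0: 1.3(1 - x*/736) = 0.0207·32.6, giving x* = 736·(1 - 0.519) = 354.
From dy/dt = 0: 0.0094·354 - 0.185 = 0.00761z*, so z* = 3.14/0.00761 = 413.

x* ≈ 354, y* ≈ 32.6, z* ≈ 413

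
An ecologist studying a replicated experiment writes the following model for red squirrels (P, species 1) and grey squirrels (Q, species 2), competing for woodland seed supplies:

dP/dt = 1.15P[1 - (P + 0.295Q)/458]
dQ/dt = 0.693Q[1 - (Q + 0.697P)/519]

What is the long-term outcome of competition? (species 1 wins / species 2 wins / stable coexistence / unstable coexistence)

Compare the nullcline intercepts: K1/α12 = 458/0.295 = 1550 > K2 = 519; K2/α21 = 519/0.697 = 745 > K1 = 458.
Since both inequalities hold, each species can invade when rare, so the interior equilibrium is stable.

stable coexistence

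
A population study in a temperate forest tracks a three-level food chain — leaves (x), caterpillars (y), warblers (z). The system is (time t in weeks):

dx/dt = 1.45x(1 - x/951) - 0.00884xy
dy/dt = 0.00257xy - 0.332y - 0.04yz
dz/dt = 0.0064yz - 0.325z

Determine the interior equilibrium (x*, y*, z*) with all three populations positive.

x* ≈ 657, y* ≈ 50.8, z* ≈ 33.9

From dz/dt = 0: 0.0064y* = 0.325, so y* = 50.8.
From dx/dt = 0: 1.45(1 - x*/951) = 0.00884·50.8, giving x* = 951·(1 - 0.31) = 657.
From dy/dt = 0: 0.00257·657 - 0.332 = 0.04z*, so z* = 1.36/0.04 = 33.9.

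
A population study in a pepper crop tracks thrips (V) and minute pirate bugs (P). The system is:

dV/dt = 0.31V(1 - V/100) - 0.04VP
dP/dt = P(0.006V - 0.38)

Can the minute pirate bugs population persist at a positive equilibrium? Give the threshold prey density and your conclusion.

The predator equation gives dP/dt > 0 only when V > 0.38/0.006 = 63.3.
Without the predator, V → K = 100. Since 100 > 63.3, the predator can invade and persist.

Threshold V = 63.3; K > 63.3, so yes, the predator persists.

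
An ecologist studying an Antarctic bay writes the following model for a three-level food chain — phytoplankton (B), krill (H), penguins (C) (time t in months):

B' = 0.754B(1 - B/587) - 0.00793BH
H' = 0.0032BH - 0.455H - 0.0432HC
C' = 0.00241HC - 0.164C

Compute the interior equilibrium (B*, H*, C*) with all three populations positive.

B* ≈ 167, H* ≈ 68, C* ≈ 1.83

From dC/dt = 0: 0.00241H* = 0.164, so H* = 68.
From dB/dt = 0: 0.754(1 - B*/587) = 0.00793·68, giving B* = 587·(1 - 0.716) = 167.
From dH/dt = 0: 0.0032·167 - 0.455 = 0.0432C*, so C* = 0.079/0.0432 = 1.83.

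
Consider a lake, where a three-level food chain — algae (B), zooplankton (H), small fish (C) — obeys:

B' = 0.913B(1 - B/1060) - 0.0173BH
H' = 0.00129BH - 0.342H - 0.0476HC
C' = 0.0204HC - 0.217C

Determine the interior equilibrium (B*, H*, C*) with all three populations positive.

From dC/dt = 0: 0.0204H* = 0.217, so H* = 10.6.
From dB/dt = 0: 0.913(1 - B*/1060) = 0.0173·10.6, giving B* = 1060·(1 - 0.202) = 846.
From dH/dt = 0: 0.00129·846 - 0.342 = 0.0476C*, so C* = 0.75/0.0476 = 15.8.

B* ≈ 846, H* ≈ 10.6, C* ≈ 15.8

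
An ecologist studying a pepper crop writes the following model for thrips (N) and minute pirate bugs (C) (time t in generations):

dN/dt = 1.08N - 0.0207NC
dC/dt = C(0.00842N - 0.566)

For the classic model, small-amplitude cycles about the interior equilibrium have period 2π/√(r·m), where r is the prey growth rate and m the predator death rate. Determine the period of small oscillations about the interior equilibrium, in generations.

Here r = 1.08 and m = 0.566, so r·m = 0.611.
ω = √0.611 = 0.782 per generation, hence T = 2π/ω ≈ 8.04 generations.

T ≈ 8.04 generations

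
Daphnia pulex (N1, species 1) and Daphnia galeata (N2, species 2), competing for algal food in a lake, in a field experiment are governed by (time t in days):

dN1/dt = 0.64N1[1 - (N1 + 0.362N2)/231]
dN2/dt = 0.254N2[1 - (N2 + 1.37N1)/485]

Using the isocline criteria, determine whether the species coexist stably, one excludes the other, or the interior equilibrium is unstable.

stable coexistence

Compare the nullcline intercepts: K1/α12 = 231/0.362 = 638 > K2 = 485; K2/α21 = 485/1.37 = 354 > K1 = 231.
Since both inequalities hold, each species can invade when rare, so the interior equilibrium is stable.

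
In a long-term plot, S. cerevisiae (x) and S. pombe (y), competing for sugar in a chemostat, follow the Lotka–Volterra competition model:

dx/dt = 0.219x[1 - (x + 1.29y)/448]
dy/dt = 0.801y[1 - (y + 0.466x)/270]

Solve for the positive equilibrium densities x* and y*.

Setting both brackets to zero gives the nullclines x + 1.29y = 448 and 0.466x + y = 270.
Substituting y = 270 - 0.466x into the first: x(1 - 1.29·0.466) = 448 - 1.29·270.
So x* = 99.7/0.399 = 250, and then y* = 270 - 0.466·250 = 154.

x* ≈ 250, y* ≈ 154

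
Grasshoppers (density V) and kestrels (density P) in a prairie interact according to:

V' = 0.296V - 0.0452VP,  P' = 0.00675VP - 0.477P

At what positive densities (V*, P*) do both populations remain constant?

V* ≈ 70.7, P* ≈ 6.55

Set dP/dt = 0 with P > 0: 0.00675V - 0.477 = 0, so V* = 0.477/0.00675 = 70.7.
Set dV/dt = 0 with V > 0: 0.296 - 0.0452P = 0, so P* = 0.296/0.0452 = 6.55.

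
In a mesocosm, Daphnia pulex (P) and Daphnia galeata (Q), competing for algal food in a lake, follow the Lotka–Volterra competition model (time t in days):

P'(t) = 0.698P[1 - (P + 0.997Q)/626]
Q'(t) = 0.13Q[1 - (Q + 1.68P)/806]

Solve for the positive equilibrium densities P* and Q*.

Setting both brackets to zero gives the nullclines P + 0.997Q = 626 and 1.68P + Q = 806.
Substituting Q = 806 - 1.68P into the first: P(1 - 0.997·1.68) = 626 - 0.997·806.
So P* = -178/-0.675 = 263, and then Q* = 806 - 1.68·263 = 364.

P* ≈ 263, Q* ≈ 364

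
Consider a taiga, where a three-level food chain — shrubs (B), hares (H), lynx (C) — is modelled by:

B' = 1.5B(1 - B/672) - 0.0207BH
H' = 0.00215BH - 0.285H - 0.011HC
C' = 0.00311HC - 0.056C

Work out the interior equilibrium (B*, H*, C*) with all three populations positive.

B* ≈ 505, H* ≈ 18, C* ≈ 72.8

From dC/dt = 0: 0.00311H* = 0.056, so H* = 18.
From dB/dt = 0: 1.5(1 - B*/672) = 0.0207·18, giving B* = 672·(1 - 0.248) = 505.
From dH/dt = 0: 0.00215·505 - 0.285 = 0.011C*, so C* = 0.801/0.011 = 72.8.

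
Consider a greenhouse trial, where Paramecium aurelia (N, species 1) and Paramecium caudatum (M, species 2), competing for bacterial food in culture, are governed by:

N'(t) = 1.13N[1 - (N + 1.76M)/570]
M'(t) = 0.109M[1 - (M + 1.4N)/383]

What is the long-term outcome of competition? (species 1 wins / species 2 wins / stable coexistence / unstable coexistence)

unstable coexistence (outcome depends on initial conditions)

Compare the nullcline intercepts: K1/α12 = 570/1.76 = 324 < K2 = 383; K2/α21 = 383/1.4 = 274 < K1 = 570.
Since both are reversed, neither can invade when rare; the interior point is a saddle.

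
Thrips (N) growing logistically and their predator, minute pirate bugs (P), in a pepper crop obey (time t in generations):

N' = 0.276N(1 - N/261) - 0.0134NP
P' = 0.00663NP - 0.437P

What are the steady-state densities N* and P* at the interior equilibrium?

From dP/dt = 0 with P > 0: 0.00663N* = 0.437, so N* = 65.9.
Substitute into dN/dt = 0: 0.276(1 - 65.9/261) = 0.0134P*.
The bracket is 0.747, giving P* = 0.206/0.0134 = 15.4.

N* ≈ 65.9, P* ≈ 15.4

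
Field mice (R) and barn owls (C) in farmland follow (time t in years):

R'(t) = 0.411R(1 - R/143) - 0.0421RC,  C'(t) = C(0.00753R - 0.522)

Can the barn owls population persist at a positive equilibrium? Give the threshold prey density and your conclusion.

The predator equation gives dC/dt > 0 only when R > 0.522/0.00753 = 69.3.
Without the predator, R → K = 143. Since 143 > 69.3, the predator can invade and persist.

Threshold R = 69.3; K > 69.3, so yes, the predator persists.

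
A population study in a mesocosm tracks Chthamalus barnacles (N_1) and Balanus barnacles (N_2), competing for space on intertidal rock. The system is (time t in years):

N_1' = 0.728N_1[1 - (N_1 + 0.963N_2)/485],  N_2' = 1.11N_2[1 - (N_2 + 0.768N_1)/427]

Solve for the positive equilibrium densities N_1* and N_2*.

N_1* ≈ 283, N_2* ≈ 209

Setting both brackets to zero gives the nullclines N_1 + 0.963N_2 = 485 and 0.768N_1 + N_2 = 427.
Substituting N_2 = 427 - 0.768N_1 into the first: N_1(1 - 0.963·0.768) = 485 - 0.963·427.
So N_1* = 73.8/0.26 = 283, and then N_2* = 427 - 0.768·283 = 209.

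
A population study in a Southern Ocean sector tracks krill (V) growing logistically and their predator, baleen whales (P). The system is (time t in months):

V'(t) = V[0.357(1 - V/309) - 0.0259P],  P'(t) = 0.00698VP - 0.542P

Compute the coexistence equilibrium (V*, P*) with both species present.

From dP/dt = 0 with P > 0: 0.00698V* = 0.542, so V* = 77.7.
Substitute into dV/dt = 0: 0.357(1 - 77.7/309) = 0.0259P*.
The bracket is 0.749, giving P* = 0.267/0.0259 = 10.3.

V* ≈ 77.7, P* ≈ 10.3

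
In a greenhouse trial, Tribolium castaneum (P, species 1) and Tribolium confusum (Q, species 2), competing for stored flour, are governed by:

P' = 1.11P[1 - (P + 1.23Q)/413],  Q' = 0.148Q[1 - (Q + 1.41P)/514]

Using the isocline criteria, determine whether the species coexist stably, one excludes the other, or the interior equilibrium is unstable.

Compare the nullcline intercepts: K1/α12 = 413/1.23 = 336 < K2 = 514; K2/α21 = 514/1.41 = 365 < K1 = 413.
Since both are reversed, neither can invade when rare; the interior point is a saddle.

unstable coexistence (outcome depends on initial conditions)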